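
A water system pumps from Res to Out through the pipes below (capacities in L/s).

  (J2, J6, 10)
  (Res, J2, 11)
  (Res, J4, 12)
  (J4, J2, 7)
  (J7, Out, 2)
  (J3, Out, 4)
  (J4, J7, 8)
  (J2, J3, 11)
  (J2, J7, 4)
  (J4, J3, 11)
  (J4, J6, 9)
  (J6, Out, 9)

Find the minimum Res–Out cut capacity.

Augment Res→J2→J3→Out: bottleneck 4, flow now 4.
Augment Res→J2→J6→Out: bottleneck 7, flow now 11.
Augment Res→J4→J6→Out: bottleneck 2, flow now 13.
Augment Res→J4→J7→Out: bottleneck 2, flow now 15.
No augmenting path remains; maximum flow = 15.
By max-flow min-cut, the minimum cut capacity equals the max flow.
In the residual graph, reachable from Res: {Res, J2, J4, J3, J6, J7}.
Min-cut edges: J3→Out (4), J6→Out (9), J7→Out (2); capacity 4 + 9 + 2 = 15.

15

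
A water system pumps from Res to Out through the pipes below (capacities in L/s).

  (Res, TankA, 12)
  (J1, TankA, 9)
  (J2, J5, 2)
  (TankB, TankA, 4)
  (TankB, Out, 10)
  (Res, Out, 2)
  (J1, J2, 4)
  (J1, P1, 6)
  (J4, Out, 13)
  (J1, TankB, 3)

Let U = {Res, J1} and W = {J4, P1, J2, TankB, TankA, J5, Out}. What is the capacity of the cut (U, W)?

Edges leaving {Res, J1}: Res→TankA (12), Res→Out (2), J1→P1 (6), J1→J2 (4), J1→TankB (3), J1→TankA (9).
Cut capacity = 12 + 2 + 6 + 4 + 3 + 9 = 36.

36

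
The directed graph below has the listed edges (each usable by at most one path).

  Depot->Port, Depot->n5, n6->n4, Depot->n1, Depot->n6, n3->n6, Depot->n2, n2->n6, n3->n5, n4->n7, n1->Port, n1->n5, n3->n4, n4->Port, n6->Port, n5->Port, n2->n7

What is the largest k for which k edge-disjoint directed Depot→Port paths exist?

Assign every edge capacity 1; by Menger, the answer equals the max flow.
Path Depot→Port (+1); total 1.
Path Depot→n1→Port (+1); total 2.
Path Depot→n5→Port (+1); total 3.
Path Depot→n6→Port (+1); total 4.
Path Depot→n2→n6→n4→Port (+1); total 5.
No residual Depot→Port path; max flow = 5.
Certifying cut of size 5: {Depot→Port, Depot→n1, Depot→n2, Depot→n5, Depot→n6}.

5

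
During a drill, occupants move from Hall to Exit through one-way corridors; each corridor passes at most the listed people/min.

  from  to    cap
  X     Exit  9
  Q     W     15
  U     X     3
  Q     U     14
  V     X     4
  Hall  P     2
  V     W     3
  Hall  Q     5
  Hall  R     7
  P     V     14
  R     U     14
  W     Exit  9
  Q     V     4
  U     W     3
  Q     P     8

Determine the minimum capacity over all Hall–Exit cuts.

13

Augment Hall→Q→W→Exit: bottleneck 5, flow now 5.
Augment Hall→P→V→W→Exit: bottleneck 2, flow now 7.
Augment Hall→R→U→W→Exit: bottleneck 2, flow now 9.
Augment Hall→R→U→X→Exit: bottleneck 3, flow now 12.
Augment Hall→R→U→W→V→X→Exit: bottleneck 1, flow now 13. (uses reverse residual edge)
No augmenting path remains; maximum flow = 13.
By max-flow min-cut, the minimum cut capacity equals the max flow.
In the residual graph, reachable from Hall: {Hall, R, U}.
Min-cut edges: Hall→P (2), Hall→Q (5), U→W (3), U→X (3); capacity 2 + 5 + 3 + 3 = 13.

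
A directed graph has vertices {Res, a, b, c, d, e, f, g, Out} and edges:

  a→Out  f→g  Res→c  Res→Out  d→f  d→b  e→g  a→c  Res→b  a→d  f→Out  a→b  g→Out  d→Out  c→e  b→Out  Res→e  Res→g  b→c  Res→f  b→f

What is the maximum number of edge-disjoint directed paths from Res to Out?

4

Assign every edge capacity 1; by Menger, the answer equals the max flow.
Path Res→Out (+1); total 1.
Path Res→b→Out (+1); total 2.
Path Res→f→Out (+1); total 3.
Path Res→g→Out (+1); total 4.
No residual Res→Out path; max flow = 4.
Certifying cut of size 4: {Res→Out, Res→b, Res→f, g→Out}.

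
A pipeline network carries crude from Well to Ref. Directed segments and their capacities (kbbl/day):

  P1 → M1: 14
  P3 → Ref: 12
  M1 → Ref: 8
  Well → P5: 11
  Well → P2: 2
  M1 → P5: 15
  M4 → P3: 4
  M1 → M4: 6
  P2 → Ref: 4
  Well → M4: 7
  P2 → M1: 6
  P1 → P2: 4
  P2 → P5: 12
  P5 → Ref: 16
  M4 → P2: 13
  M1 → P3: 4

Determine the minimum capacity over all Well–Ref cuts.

20

Augment Well→P2→Ref: bottleneck 2, flow now 2.
Augment Well→P5→Ref: bottleneck 11, flow now 13.
Augment Well→M4→P2→Ref: bottleneck 2, flow now 15.
Augment Well→M4→P3→Ref: bottleneck 4, flow now 19.
Augment Well→M4→P2→M1→Ref: bottleneck 1, flow now 20.
No augmenting path remains; maximum flow = 20.
By max-flow min-cut, the minimum cut capacity equals the max flow.
In the residual graph, reachable from Well: {Well}.
Min-cut edges: Well→M4 (7), Well→P2 (2), Well→P5 (11); capacity 7 + 2 + 11 = 20.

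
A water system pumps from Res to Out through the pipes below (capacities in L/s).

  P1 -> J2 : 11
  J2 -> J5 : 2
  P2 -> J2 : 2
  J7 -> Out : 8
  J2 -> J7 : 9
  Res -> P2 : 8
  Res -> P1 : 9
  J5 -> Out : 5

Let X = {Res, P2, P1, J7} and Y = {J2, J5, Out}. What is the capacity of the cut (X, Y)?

Edges leaving {Res, P2, P1, J7}: P2→J2 (2), P1→J2 (11), J7→Out (8).
Cut capacity = 2 + 11 + 8 = 21.

21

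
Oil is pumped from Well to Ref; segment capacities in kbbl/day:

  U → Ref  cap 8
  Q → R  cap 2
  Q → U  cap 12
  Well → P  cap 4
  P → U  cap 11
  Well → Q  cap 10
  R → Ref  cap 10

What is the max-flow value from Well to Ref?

10

Augment Well→P→U→Ref: bottleneck 4, flow now 4.
Augment Well→Q→R→Ref: bottleneck 2, flow now 6.
Augment Well→Q→U→Ref: bottleneck 4, flow now 10.
No augmenting path remains; maximum flow = 10.
In the residual graph, reachable from Well: {Well, P, Q, U}.
Min-cut edges: Q→R (2), U→Ref (8); capacity 2 + 8 = 10.
This cut is saturated, so no flow can exceed 10.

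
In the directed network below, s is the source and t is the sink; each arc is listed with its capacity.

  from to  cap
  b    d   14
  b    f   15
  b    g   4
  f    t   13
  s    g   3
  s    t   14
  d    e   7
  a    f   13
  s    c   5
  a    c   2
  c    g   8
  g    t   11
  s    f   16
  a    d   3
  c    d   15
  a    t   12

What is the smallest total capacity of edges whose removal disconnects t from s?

Augment s→t: bottleneck 14, flow now 14.
Augment s→f→t: bottleneck 13, flow now 27.
Augment s→g→t: bottleneck 3, flow now 30.
Augment s→c→g→t: bottleneck 5, flow now 35.
No augmenting path remains; maximum flow = 35.
By max-flow min-cut, the minimum cut capacity equals the max flow.
In the residual graph, reachable from s: {s, f}.
Min-cut edges: s→c (5), s→g (3), s→t (14), f→t (13); capacity 5 + 3 + 14 + 13 = 35.

35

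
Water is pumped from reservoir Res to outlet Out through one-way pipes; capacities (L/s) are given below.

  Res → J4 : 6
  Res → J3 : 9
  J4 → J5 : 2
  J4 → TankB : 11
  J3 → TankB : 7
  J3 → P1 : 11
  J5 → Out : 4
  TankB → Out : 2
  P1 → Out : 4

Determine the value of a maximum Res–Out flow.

8

Augment Res→J4→J5→Out: bottleneck 2, flow now 2.
Augment Res→J4→TankB→Out: bottleneck 2, flow now 4.
Augment Res→J3→P1→Out: bottleneck 4, flow now 8.
No augmenting path remains; maximum flow = 8.
In the residual graph, reachable from Res: {Res, J4, J3, TankB, P1}.
Min-cut edges: J4→J5 (2), TankB→Out (2), P1→Out (4); capacity 2 + 2 + 4 = 8.
This cut is saturated, so no flow can exceed 8.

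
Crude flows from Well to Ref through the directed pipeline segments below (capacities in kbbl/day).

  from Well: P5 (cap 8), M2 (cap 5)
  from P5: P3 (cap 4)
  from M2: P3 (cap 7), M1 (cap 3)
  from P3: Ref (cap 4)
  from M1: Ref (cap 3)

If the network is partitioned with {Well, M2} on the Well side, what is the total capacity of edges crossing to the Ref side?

18

Edges leaving {Well, M2}: Well→P5 (8), M2→P3 (7), M2→M1 (3).
Cut capacity = 8 + 7 + 3 = 18.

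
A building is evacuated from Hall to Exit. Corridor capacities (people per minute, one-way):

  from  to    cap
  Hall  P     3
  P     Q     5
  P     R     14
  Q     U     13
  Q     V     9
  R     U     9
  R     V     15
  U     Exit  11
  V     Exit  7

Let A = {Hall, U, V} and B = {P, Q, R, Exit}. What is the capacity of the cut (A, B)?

21

Edges leaving {Hall, U, V}: Hall→P (3), U→Exit (11), V→Exit (7).
Cut capacity = 3 + 11 + 7 = 21.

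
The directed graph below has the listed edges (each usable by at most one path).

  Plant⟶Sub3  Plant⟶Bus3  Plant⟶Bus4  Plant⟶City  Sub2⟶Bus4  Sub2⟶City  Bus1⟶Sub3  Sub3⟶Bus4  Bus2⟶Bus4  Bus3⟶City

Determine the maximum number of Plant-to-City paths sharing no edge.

Assign every edge capacity 1; by Menger, the answer equals the max flow.
Path Plant→City (+1); total 1.
Path Plant→Bus3→City (+1); total 2.
No residual Plant→City path; max flow = 2.
Certifying cut of size 2: {Plant→Bus3, Plant→City}.

2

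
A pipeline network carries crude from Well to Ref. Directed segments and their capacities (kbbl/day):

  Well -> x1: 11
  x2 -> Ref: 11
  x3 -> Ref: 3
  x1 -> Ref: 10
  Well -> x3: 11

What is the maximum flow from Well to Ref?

Augment Well→x1→Ref: bottleneck 10, flow now 10.
Augment Well→x3→Ref: bottleneck 3, flow now 13.
No augmenting path remains; maximum flow = 13.
In the residual graph, reachable from Well: {Well, x1, x3}.
Min-cut edges: x1→Ref (10), x3→Ref (3); capacity 10 + 3 = 13.
This cut is saturated, so no flow can exceed 13.

13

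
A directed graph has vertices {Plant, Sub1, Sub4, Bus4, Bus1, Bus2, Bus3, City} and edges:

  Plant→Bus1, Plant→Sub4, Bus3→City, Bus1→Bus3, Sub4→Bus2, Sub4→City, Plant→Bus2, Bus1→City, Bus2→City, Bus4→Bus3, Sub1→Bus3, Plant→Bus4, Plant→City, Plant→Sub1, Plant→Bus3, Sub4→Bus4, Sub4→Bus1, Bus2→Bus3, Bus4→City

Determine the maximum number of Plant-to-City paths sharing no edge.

6

Assign every edge capacity 1; by Menger, the answer equals the max flow.
Path Plant→City (+1); total 1.
Path Plant→Sub4→City (+1); total 2.
Path Plant→Bus4→City (+1); total 3.
Path Plant→Bus1→City (+1); total 4.
Path Plant→Bus2→City (+1); total 5.
Path Plant→Bus3→City (+1); total 6.
No residual Plant→City path; max flow = 6.
Certifying cut of size 6: {Bus3→City, Plant→Bus1, Plant→Bus2, Plant→Bus4, Plant→City, Plant→Sub4}.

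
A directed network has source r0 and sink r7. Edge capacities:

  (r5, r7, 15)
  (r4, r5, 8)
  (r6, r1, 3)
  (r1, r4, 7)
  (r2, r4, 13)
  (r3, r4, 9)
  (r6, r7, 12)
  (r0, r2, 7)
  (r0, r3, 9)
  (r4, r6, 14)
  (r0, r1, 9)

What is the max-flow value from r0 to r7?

Augment r0→r1→r4→r5→r7: bottleneck 7, flow now 7.
Augment r0→r2→r4→r5→r7: bottleneck 1, flow now 8.
Augment r0→r2→r4→r6→r7: bottleneck 6, flow now 14.
Augment r0→r3→r4→r6→r7: bottleneck 6, flow now 20.
No augmenting path remains; maximum flow = 20.
In the residual graph, reachable from r0: {r0, r1, r2, r3, r4, r6}.
Min-cut edges: r4→r5 (8), r6→r7 (12); capacity 8 + 12 = 20.
This cut is saturated, so no flow can exceed 20.

20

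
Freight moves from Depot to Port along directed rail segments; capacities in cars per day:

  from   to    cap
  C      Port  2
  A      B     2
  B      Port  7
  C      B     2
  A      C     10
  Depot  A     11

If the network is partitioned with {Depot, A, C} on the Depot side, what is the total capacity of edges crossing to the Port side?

Edges leaving {Depot, A, C}: A→B (2), C→B (2), C→Port (2).
Cut capacity = 2 + 2 + 2 = 6.

6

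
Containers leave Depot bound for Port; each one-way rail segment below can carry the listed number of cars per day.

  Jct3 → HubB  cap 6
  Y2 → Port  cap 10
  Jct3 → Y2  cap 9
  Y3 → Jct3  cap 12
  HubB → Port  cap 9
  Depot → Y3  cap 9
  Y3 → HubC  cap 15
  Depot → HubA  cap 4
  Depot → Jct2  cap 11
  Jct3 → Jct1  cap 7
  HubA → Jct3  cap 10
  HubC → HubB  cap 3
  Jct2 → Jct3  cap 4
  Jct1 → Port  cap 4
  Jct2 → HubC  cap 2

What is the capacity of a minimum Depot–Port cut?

Augment Depot→Y3→HubC→HubB→Port: bottleneck 3, flow now 3.
Augment Depot→Y3→Jct3→Jct1→Port: bottleneck 4, flow now 7.
Augment Depot→Y3→Jct3→HubB→Port: bottleneck 2, flow now 9.
Augment Depot→Jct2→Jct3→HubB→Port: bottleneck 4, flow now 13.
Augment Depot→HubA→Jct3→Y2→Port: bottleneck 4, flow now 17.
Augment Depot→Jct2→HubC→Y3→Jct3→Y2→Port: bottleneck 2, flow now 19. (uses reverse residual edge)
No augmenting path remains; maximum flow = 19.
By max-flow min-cut, the minimum cut capacity equals the max flow.
In the residual graph, reachable from Depot: {Depot, Jct2}.
Min-cut edges: Depot→Y3 (9), Depot→HubA (4), Jct2→HubC (2), Jct2→Jct3 (4); capacity 9 + 4 + 2 + 4 = 19.

19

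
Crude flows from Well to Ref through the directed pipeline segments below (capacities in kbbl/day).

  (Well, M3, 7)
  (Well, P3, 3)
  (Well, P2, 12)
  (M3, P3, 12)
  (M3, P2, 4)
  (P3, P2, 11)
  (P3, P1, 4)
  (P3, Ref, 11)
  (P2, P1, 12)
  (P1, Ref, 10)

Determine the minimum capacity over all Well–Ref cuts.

Augment Well→P3→Ref: bottleneck 3, flow now 3.
Augment Well→M3→P3→Ref: bottleneck 7, flow now 10.
Augment Well→P2→P1→Ref: bottleneck 10, flow now 20.
No augmenting path remains; maximum flow = 20.
By max-flow min-cut, the minimum cut capacity equals the max flow.
In the residual graph, reachable from Well: {Well, P2, P1}.
Min-cut edges: Well→M3 (7), Well→P3 (3), P1→Ref (10); capacity 7 + 3 + 10 = 20.

20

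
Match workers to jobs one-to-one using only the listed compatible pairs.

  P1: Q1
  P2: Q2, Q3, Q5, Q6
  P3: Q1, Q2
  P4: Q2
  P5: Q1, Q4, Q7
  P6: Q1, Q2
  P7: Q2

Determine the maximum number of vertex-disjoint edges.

Unit-capacity flow: source→left, listed edges, right→sink; max matching = max flow.
Augmenting path P1→Q1 (+1); matched 1.
Augmenting path P2→Q2 (+1); matched 2.
Augmenting path P5→Q4 (+1); matched 3.
Augmenting path P3→Q2→P2→Q3 (+1); matched 4.
No augmenting path remains; maximum matching = 4.
König certificate: {P2, P5, Q1, Q2} is a vertex cover of size 4 (every listed pair touches it), so no matching can be larger.

4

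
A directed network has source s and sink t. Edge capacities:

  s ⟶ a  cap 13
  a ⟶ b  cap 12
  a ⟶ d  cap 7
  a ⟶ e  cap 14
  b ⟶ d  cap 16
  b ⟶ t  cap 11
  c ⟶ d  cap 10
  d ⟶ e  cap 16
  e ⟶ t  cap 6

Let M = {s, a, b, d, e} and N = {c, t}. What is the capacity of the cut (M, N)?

17

Edges leaving {s, a, b, d, e}: b→t (11), e→t (6).
Cut capacity = 11 + 6 = 17.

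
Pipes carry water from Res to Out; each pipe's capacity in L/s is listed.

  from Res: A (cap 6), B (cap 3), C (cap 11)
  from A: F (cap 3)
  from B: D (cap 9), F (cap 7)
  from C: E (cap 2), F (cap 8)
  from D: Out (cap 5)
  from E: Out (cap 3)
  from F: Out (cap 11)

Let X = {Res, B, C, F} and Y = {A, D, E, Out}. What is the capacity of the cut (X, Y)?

Edges leaving {Res, B, C, F}: Res→A (6), B→D (9), C→E (2), F→Out (11).
Cut capacity = 6 + 9 + 2 + 11 = 28.

28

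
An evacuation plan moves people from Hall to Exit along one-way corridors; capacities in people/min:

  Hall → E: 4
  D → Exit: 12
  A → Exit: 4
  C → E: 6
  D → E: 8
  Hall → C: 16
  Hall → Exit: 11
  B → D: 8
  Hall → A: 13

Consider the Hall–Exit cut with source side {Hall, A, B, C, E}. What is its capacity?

23

Edges leaving {Hall, A, B, C, E}: Hall→Exit (11), A→Exit (4), B→D (8).
Cut capacity = 11 + 4 + 8 = 23.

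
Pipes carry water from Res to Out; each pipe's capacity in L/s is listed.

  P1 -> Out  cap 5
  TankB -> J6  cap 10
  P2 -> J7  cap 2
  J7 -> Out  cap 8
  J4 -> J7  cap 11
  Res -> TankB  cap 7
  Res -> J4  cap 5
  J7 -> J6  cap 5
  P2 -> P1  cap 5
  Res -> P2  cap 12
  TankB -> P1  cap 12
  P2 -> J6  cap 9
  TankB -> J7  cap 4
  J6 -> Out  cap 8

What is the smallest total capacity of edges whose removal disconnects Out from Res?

Augment Res→P2→P1→Out: bottleneck 5, flow now 5.
Augment Res→P2→J6→Out: bottleneck 7, flow now 12.
Augment Res→TankB→J6→Out: bottleneck 1, flow now 13.
Augment Res→TankB→J7→Out: bottleneck 4, flow now 17.
Augment Res→J4→J7→Out: bottleneck 4, flow now 21.
No augmenting path remains; maximum flow = 21.
By max-flow min-cut, the minimum cut capacity equals the max flow.
In the residual graph, reachable from Res: {Res, P2, TankB, J4, P1, J6, J7}.
Min-cut edges: P1→Out (5), J6→Out (8), J7→Out (8); capacity 5 + 8 + 8 = 21.

21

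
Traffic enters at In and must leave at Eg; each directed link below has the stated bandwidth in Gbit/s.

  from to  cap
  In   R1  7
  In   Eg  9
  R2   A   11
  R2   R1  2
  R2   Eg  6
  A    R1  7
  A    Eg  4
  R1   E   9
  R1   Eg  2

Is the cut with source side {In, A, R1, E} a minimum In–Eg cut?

Given cut capacity: 9 + 4 + 2 = 15.
Augment In→Eg: bottleneck 9, flow now 9.
Augment In→R1→Eg: bottleneck 2, flow now 11.
No augmenting path remains; maximum flow = 11.
In the residual graph, reachable from In: {In, R1, E}.
Min-cut edges: In→Eg (9), R1→Eg (2); capacity 9 + 2 = 11.
Cut capacity 15 exceeds the max flow 11, so it is not minimum.

No — its capacity is 15, but the minimum cut has capacity 11.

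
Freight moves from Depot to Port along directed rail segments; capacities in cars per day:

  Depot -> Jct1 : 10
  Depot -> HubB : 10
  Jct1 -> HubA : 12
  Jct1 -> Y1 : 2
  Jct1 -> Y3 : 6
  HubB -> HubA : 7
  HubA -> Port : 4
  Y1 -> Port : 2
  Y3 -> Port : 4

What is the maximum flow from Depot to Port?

10

Augment Depot→Jct1→HubA→Port: bottleneck 4, flow now 4.
Augment Depot→Jct1→Y1→Port: bottleneck 2, flow now 6.
Augment Depot→Jct1→Y3→Port: bottleneck 4, flow now 10.
No augmenting path remains; maximum flow = 10.
In the residual graph, reachable from Depot: {Depot, Jct1, HubB, HubA, Y3}.
Min-cut edges: Jct1→Y1 (2), HubA→Port (4), Y3→Port (4); capacity 2 + 4 + 4 = 10.
This cut is saturated, so no flow can exceed 10.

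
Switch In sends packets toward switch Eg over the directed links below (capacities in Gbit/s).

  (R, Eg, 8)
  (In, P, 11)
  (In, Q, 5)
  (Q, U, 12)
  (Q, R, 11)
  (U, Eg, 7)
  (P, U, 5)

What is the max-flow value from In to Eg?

10

Augment In→P→U→Eg: bottleneck 5, flow now 5.
Augment In→Q→R→Eg: bottleneck 5, flow now 10.
No augmenting path remains; maximum flow = 10.
In the residual graph, reachable from In: {In, P}.
Min-cut edges: In→Q (5), P→U (5); capacity 5 + 5 = 10.
This cut is saturated, so no flow can exceed 10.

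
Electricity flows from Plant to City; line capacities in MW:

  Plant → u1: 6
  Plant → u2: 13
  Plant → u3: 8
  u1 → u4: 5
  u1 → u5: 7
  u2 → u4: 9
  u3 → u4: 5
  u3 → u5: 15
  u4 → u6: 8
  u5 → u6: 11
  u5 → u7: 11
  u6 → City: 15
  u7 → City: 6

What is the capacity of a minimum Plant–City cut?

21

Augment Plant→u1→u4→u6→City: bottleneck 5, flow now 5.
Augment Plant→u1→u5→u6→City: bottleneck 1, flow now 6.
Augment Plant→u2→u4→u6→City: bottleneck 3, flow now 9.
Augment Plant→u3→u5→u6→City: bottleneck 6, flow now 15.
Augment Plant→u3→u5→u7→City: bottleneck 2, flow now 17.
Augment Plant→u2→u4→u1→u5→u7→City: bottleneck 4, flow now 21. (uses reverse residual edge)
No augmenting path remains; maximum flow = 21.
By max-flow min-cut, the minimum cut capacity equals the max flow.
In the residual graph, reachable from Plant: {Plant, u1, u2, u3, u4, u5, u6, u7}.
Min-cut edges: u6→City (15), u7→City (6); capacity 15 + 6 = 21.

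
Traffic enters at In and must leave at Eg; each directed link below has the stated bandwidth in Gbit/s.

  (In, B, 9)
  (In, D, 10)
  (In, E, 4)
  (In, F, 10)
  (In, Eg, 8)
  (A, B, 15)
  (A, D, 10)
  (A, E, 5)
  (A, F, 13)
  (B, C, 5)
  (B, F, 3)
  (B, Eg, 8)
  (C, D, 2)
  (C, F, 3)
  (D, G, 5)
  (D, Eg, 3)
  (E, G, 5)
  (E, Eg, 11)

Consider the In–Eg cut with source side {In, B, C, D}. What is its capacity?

44

Edges leaving {In, B, C, D}: In→E (4), In→F (10), In→Eg (8), B→F (3), B→Eg (8), C→F (3), D→G (5), D→Eg (3).
Cut capacity = 4 + 10 + 8 + 3 + 8 + 3 + 5 + 3 = 44.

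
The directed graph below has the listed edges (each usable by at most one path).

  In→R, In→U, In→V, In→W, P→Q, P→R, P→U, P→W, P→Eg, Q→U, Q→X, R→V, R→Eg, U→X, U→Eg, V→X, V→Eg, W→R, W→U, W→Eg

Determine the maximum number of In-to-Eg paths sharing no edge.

Assign every edge capacity 1; by Menger, the answer equals the max flow.
Path In→R→Eg (+1); total 1.
Path In→U→Eg (+1); total 2.
Path In→V→Eg (+1); total 3.
Path In→W→Eg (+1); total 4.
No residual In→Eg path; max flow = 4.
Certifying cut of size 4: {In→R, In→U, In→V, In→W}.

4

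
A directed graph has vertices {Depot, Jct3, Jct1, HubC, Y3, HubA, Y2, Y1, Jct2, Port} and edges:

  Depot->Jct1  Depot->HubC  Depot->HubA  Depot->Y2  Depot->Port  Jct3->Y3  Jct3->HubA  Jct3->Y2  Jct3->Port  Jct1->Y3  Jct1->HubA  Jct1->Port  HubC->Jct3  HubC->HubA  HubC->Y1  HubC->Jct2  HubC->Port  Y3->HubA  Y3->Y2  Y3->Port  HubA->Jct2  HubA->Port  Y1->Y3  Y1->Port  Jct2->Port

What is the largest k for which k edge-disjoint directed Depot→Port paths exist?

Assign every edge capacity 1; by Menger, the answer equals the max flow.
Path Depot→Port (+1); total 1.
Path Depot→Jct1→Port (+1); total 2.
Path Depot→HubC→Port (+1); total 3.
Path Depot→HubA→Port (+1); total 4.
No residual Depot→Port path; max flow = 4.
Certifying cut of size 4: {Depot→HubA, Depot→HubC, Depot→Jct1, Depot→Port}.

4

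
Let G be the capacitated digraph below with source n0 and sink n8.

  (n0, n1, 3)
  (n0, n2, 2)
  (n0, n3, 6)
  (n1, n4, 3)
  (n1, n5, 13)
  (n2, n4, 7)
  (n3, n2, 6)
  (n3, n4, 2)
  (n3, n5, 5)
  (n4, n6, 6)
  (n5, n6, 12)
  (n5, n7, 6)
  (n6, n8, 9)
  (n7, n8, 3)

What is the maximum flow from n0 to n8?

Augment n0→n1→n4→n6→n8: bottleneck 3, flow now 3.
Augment n0→n2→n4→n6→n8: bottleneck 2, flow now 5.
Augment n0→n3→n4→n6→n8: bottleneck 1, flow now 6.
Augment n0→n3→n5→n6→n8: bottleneck 3, flow now 9.
Augment n0→n3→n5→n7→n8: bottleneck 2, flow now 11.
No augmenting path remains; maximum flow = 11.
In the residual graph, reachable from n0: {n0}.
Min-cut edges: n0→n1 (3), n0→n2 (2), n0→n3 (6); capacity 3 + 2 + 6 = 11.
This cut is saturated, so no flow can exceed 11.

11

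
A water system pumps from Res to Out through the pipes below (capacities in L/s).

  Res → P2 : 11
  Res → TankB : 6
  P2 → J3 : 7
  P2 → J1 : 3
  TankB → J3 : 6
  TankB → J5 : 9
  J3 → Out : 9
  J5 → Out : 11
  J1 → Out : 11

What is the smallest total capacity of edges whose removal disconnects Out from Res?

16

Augment Res→P2→J3→Out: bottleneck 7, flow now 7.
Augment Res→P2→J1→Out: bottleneck 3, flow now 10.
Augment Res→TankB→J3→Out: bottleneck 2, flow now 12.
Augment Res→TankB→J5→Out: bottleneck 4, flow now 16.
No augmenting path remains; maximum flow = 16.
By max-flow min-cut, the minimum cut capacity equals the max flow.
In the residual graph, reachable from Res: {Res, P2}.
Min-cut edges: Res→TankB (6), P2→J3 (7), P2→J1 (3); capacity 6 + 7 + 3 = 16.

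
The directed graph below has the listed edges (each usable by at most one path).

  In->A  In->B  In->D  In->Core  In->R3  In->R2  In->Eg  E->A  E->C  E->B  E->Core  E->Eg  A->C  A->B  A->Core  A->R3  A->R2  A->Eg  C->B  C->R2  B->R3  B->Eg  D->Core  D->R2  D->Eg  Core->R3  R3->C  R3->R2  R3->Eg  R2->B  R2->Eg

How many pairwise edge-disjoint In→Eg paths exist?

6

Assign every edge capacity 1; by Menger, the answer equals the max flow.
Path In→Eg (+1); total 1.
Path In→A→Eg (+1); total 2.
Path In→B→Eg (+1); total 3.
Path In→D→Eg (+1); total 4.
Path In→R3→Eg (+1); total 5.
Path In→R2→Eg (+1); total 6.
No residual In→Eg path; max flow = 6.
Certifying cut of size 6: {B→Eg, In→A, In→D, In→Eg, R2→Eg, R3→Eg}.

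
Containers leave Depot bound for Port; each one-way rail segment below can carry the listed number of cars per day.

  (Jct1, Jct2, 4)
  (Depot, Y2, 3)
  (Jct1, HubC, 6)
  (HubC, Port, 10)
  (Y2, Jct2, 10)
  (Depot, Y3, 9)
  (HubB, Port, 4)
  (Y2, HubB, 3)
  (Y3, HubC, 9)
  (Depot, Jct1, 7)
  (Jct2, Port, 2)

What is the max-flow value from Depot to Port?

15

Augment Depot→Jct1→Jct2→Port: bottleneck 2, flow now 2.
Augment Depot→Jct1→HubC→Port: bottleneck 5, flow now 7.
Augment Depot→Y3→HubC→Port: bottleneck 5, flow now 12.
Augment Depot→Y2→HubB→Port: bottleneck 3, flow now 15.
No augmenting path remains; maximum flow = 15.
In the residual graph, reachable from Depot: {Depot, Jct1, Y3, Jct2, HubC}.
Min-cut edges: Depot→Y2 (3), Jct2→Port (2), HubC→Port (10); capacity 3 + 2 + 10 = 15.
This cut is saturated, so no flow can exceed 15.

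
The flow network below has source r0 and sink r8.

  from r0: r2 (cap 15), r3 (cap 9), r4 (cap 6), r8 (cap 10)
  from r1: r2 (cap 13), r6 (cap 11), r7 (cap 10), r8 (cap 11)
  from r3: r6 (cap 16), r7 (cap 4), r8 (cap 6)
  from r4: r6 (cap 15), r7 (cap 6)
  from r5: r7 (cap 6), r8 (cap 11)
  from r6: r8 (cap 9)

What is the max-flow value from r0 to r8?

25

Augment r0→r8: bottleneck 10, flow now 10.
Augment r0→r3→r8: bottleneck 6, flow now 16.
Augment r0→r3→r6→r8: bottleneck 3, flow now 19.
Augment r0→r4→r6→r8: bottleneck 6, flow now 25.
No augmenting path remains; maximum flow = 25.
In the residual graph, reachable from r0: {r0, r2}.
Min-cut edges: r0→r3 (9), r0→r4 (6), r0→r8 (10); capacity 9 + 6 + 10 = 25.
This cut is saturated, so no flow can exceed 25.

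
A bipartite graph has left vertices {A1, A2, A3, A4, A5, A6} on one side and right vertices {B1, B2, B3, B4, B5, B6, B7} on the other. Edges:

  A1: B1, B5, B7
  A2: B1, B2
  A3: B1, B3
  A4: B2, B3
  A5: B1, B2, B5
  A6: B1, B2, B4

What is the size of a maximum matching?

Unit-capacity flow: source→left, listed edges, right→sink; max matching = max flow.
Augmenting path A1→B1 (+1); matched 1.
Augmenting path A2→B2 (+1); matched 2.
Augmenting path A3→B3 (+1); matched 3.
Augmenting path A5→B5 (+1); matched 4.
Augmenting path A6→B4 (+1); matched 5.
Augmenting path A4→B2→A2→B1→A1→B7 (+1); matched 6.
No augmenting path remains; maximum matching = 6.
König certificate: {A1, A2, A3, A4, A5, A6} is a vertex cover of size 6 (every listed pair touches it), so no matching can be larger.

6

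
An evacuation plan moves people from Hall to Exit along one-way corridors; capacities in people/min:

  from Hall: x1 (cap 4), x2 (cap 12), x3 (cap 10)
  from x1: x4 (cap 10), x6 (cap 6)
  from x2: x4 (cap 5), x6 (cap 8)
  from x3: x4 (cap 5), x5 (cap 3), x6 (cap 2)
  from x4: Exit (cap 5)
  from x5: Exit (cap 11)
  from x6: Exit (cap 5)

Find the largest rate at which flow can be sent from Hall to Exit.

13

Augment Hall→x1→x4→Exit: bottleneck 4, flow now 4.
Augment Hall→x2→x4→Exit: bottleneck 1, flow now 5.
Augment Hall→x2→x6→Exit: bottleneck 5, flow now 10.
Augment Hall→x3→x5→Exit: bottleneck 3, flow now 13.
No augmenting path remains; maximum flow = 13.
In the residual graph, reachable from Hall: {Hall, x1, x2, x3, x4, x6}.
Min-cut edges: x3→x5 (3), x4→Exit (5), x6→Exit (5); capacity 3 + 5 + 5 = 13.
This cut is saturated, so no flow can exceed 13.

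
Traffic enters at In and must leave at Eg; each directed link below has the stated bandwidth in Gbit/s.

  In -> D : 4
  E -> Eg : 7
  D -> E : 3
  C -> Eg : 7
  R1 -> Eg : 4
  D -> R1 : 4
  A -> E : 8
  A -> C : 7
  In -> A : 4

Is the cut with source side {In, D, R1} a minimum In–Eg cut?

No — its capacity is 11, but the minimum cut has capacity 8.

Given cut capacity: 4 + 3 + 4 = 11.
Augment In→D→E→Eg: bottleneck 3, flow now 3.
Augment In→D→R1→Eg: bottleneck 1, flow now 4.
Augment In→A→E→Eg: bottleneck 4, flow now 8.
No augmenting path remains; maximum flow = 8.
In the residual graph, reachable from In: {In}.
Min-cut edges: In→D (4), In→A (4); capacity 4 + 4 = 8.
Cut capacity 11 exceeds the max flow 8, so it is not minimum.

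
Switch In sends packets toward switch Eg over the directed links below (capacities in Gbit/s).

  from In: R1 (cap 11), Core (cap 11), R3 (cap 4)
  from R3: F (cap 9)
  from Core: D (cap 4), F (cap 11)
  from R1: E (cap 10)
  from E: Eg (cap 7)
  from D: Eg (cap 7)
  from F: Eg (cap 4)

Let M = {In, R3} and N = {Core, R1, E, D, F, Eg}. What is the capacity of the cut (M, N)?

Edges leaving {In, R3}: In→Core (11), In→R1 (11), R3→F (9).
Cut capacity = 11 + 11 + 9 = 31.

31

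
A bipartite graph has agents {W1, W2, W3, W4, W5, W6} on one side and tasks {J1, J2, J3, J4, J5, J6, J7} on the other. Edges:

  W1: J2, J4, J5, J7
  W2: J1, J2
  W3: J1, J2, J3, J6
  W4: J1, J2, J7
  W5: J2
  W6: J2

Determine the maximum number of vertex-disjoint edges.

Unit-capacity flow: source→left, listed edges, right→sink; max matching = max flow.
Augmenting path W1→J2 (+1); matched 1.
Augmenting path W2→J1 (+1); matched 2.
Augmenting path W3→J3 (+1); matched 3.
Augmenting path W4→J7 (+1); matched 4.
Augmenting path W5→J2→W1→J4 (+1); matched 5.
No augmenting path remains; maximum matching = 5.
König certificate: {W1, W2, W3, W4, J2} is a vertex cover of size 5 (every listed pair touches it), so no matching can be larger.

5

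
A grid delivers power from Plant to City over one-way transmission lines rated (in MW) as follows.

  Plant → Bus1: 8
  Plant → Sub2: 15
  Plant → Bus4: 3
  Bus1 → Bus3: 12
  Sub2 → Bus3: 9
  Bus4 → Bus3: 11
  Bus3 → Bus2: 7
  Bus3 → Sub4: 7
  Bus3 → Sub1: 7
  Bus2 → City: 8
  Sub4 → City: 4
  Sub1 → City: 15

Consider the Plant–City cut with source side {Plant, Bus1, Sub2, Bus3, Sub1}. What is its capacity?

32

Edges leaving {Plant, Bus1, Sub2, Bus3, Sub1}: Plant→Bus4 (3), Bus3→Bus2 (7), Bus3→Sub4 (7), Sub1→City (15).
Cut capacity = 3 + 7 + 7 + 15 = 32.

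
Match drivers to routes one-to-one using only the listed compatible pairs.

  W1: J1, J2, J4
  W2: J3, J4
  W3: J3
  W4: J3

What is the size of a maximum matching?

Unit-capacity flow: source→left, listed edges, right→sink; max matching = max flow.
Augmenting path W1→J1 (+1); matched 1.
Augmenting path W2→J3 (+1); matched 2.
Augmenting path W3→J3→W2→J4 (+1); matched 3.
No augmenting path remains; maximum matching = 3.
König certificate: {W1, W2, J3} is a vertex cover of size 3 (every listed pair touches it), so no matching can be larger.

3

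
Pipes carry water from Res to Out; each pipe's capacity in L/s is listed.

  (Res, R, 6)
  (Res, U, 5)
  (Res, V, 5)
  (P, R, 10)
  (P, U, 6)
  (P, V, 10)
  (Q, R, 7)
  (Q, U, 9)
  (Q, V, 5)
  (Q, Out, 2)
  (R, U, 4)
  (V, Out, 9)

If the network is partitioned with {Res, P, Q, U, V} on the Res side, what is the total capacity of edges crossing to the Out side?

Edges leaving {Res, P, Q, U, V}: Res→R (6), P→R (10), Q→R (7), Q→Out (2), V→Out (9).
Cut capacity = 6 + 10 + 7 + 2 + 9 = 34.

34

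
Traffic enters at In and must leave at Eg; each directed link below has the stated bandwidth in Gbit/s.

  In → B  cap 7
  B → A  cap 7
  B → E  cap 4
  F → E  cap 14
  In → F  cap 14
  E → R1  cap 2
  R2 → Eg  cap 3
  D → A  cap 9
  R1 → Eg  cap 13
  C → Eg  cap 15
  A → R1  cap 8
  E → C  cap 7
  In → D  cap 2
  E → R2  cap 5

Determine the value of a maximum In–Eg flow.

Augment In→D→A→R1→Eg: bottleneck 2, flow now 2.
Augment In→F→E→C→Eg: bottleneck 7, flow now 9.
Augment In→F→E→R2→Eg: bottleneck 3, flow now 12.
Augment In→F→E→R1→Eg: bottleneck 2, flow now 14.
Augment In→B→A→R1→Eg: bottleneck 6, flow now 20.
No augmenting path remains; maximum flow = 20.
In the residual graph, reachable from In: {In, D, F, B, A, E, R2}.
Min-cut edges: A→R1 (8), E→C (7), E→R1 (2), R2→Eg (3); capacity 8 + 7 + 2 + 3 = 20.
This cut is saturated, so no flow can exceed 20.

20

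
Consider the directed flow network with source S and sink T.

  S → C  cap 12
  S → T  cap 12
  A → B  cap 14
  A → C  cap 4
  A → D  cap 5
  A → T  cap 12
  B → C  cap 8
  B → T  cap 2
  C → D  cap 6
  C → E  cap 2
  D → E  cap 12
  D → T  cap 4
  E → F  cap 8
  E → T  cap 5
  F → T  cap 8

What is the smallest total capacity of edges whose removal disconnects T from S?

Augment S→T: bottleneck 12, flow now 12.
Augment S→C→D→T: bottleneck 4, flow now 16.
Augment S→C→E→T: bottleneck 2, flow now 18.
Augment S→C→D→E→T: bottleneck 2, flow now 20.
No augmenting path remains; maximum flow = 20.
By max-flow min-cut, the minimum cut capacity equals the max flow.
In the residual graph, reachable from S: {S, C}.
Min-cut edges: S→T (12), C→D (6), C→E (2); capacity 12 + 6 + 2 = 20.

20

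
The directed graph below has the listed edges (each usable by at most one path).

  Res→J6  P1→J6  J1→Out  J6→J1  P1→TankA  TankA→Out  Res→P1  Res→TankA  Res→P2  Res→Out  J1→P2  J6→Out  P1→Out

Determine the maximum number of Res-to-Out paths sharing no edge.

4

Assign every edge capacity 1; by Menger, the answer equals the max flow.
Path Res→Out (+1); total 1.
Path Res→P1→Out (+1); total 2.
Path Res→J6→Out (+1); total 3.
Path Res→TankA→Out (+1); total 4.
No residual Res→Out path; max flow = 4.
Certifying cut of size 4: {Res→J6, Res→Out, Res→P1, Res→TankA}.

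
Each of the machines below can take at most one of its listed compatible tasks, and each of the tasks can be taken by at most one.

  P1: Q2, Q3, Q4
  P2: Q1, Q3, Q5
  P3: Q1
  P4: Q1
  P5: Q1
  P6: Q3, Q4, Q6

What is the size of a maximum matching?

Unit-capacity flow: source→left, listed edges, right→sink; max matching = max flow.
Augmenting path P1→Q2 (+1); matched 1.
Augmenting path P2→Q1 (+1); matched 2.
Augmenting path P6→Q3 (+1); matched 3.
Augmenting path P3→Q1→P2→Q5 (+1); matched 4.
No augmenting path remains; maximum matching = 4.
König certificate: {P1, P2, P6, Q1} is a vertex cover of size 4 (every listed pair touches it), so no matching can be larger.

4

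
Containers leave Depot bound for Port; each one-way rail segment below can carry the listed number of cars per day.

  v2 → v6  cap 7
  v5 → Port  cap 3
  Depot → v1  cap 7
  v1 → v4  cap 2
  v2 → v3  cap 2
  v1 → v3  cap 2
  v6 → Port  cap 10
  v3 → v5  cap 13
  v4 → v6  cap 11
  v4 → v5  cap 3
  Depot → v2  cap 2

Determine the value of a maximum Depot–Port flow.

6

Augment Depot→v2→v6→Port: bottleneck 2, flow now 2.
Augment Depot→v1→v3→v5→Port: bottleneck 2, flow now 4.
Augment Depot→v1→v4→v5→Port: bottleneck 1, flow now 5.
Augment Depot→v1→v4→v6→Port: bottleneck 1, flow now 6.
No augmenting path remains; maximum flow = 6.
In the residual graph, reachable from Depot: {Depot, v1}.
Min-cut edges: Depot→v2 (2), v1→v3 (2), v1→v4 (2); capacity 2 + 2 + 2 = 6.
This cut is saturated, so no flow can exceed 6.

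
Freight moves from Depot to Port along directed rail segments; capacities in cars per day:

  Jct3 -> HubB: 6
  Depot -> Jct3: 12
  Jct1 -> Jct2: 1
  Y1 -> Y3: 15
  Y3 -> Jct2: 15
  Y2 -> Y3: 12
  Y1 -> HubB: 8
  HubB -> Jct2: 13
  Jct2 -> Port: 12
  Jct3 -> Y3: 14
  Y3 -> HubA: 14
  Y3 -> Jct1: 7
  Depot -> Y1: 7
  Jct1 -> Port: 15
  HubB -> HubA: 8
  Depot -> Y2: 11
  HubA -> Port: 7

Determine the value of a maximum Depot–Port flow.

26

Augment Depot→Y1→HubB→Jct2→Port: bottleneck 7, flow now 7.
Augment Depot→Jct3→HubB→Jct2→Port: bottleneck 5, flow now 12.
Augment Depot→Jct3→HubB→HubA→Port: bottleneck 1, flow now 13.
Augment Depot→Jct3→Y3→Jct1→Port: bottleneck 6, flow now 19.
Augment Depot→Y2→Y3→Jct1→Port: bottleneck 1, flow now 20.
Augment Depot→Y2→Y3→HubA→Port: bottleneck 6, flow now 26.
No augmenting path remains; maximum flow = 26.
In the residual graph, reachable from Depot: {Depot, Y1, Jct3, Y2, HubB, Y3, Jct2, HubA}.
Min-cut edges: Y3→Jct1 (7), Jct2→Port (12), HubA→Port (7); capacity 7 + 12 + 7 = 26.
This cut is saturated, so no flow can exceed 26.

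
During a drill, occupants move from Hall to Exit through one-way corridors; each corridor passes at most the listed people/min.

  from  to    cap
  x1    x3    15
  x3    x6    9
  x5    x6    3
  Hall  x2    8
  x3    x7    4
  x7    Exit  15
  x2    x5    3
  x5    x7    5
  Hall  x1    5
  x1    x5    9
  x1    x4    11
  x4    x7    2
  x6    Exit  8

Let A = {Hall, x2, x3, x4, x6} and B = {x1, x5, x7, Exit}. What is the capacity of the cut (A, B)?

Edges leaving {Hall, x2, x3, x4, x6}: Hall→x1 (5), x2→x5 (3), x3→x7 (4), x4→x7 (2), x6→Exit (8).
Cut capacity = 5 + 3 + 4 + 2 + 8 = 22.

22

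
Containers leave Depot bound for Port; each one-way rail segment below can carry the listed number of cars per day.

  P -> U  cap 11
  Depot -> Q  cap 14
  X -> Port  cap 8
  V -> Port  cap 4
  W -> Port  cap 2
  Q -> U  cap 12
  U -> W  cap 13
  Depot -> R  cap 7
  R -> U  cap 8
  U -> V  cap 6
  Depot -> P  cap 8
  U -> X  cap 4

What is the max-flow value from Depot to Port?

10

Augment Depot→P→U→V→Port: bottleneck 4, flow now 4.
Augment Depot→P→U→W→Port: bottleneck 2, flow now 6.
Augment Depot→P→U→X→Port: bottleneck 2, flow now 8.
Augment Depot→Q→U→X→Port: bottleneck 2, flow now 10.
No augmenting path remains; maximum flow = 10.
In the residual graph, reachable from Depot: {Depot, P, Q, R, U, V, W}.
Min-cut edges: U→X (4), V→Port (4), W→Port (2); capacity 4 + 4 + 2 = 10.
This cut is saturated, so no flow can exceed 10.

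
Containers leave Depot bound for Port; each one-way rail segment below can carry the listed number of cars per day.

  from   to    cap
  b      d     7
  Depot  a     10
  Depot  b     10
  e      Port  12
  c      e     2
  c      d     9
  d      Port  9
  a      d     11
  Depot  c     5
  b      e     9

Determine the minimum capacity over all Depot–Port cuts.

Augment Depot→a→d→Port: bottleneck 9, flow now 9.
Augment Depot→b→e→Port: bottleneck 9, flow now 18.
Augment Depot→c→e→Port: bottleneck 2, flow now 20.
No augmenting path remains; maximum flow = 20.
By max-flow min-cut, the minimum cut capacity equals the max flow.
In the residual graph, reachable from Depot: {Depot, a, b, c, d}.
Min-cut edges: b→e (9), c→e (2), d→Port (9); capacity 9 + 2 + 9 = 20.

20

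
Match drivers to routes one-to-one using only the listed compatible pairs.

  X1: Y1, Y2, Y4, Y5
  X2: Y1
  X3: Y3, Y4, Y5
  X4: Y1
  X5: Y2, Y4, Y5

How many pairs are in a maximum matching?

Unit-capacity flow: source→left, listed edges, right→sink; max matching = max flow.
Augmenting path X1→Y1 (+1); matched 1.
Augmenting path X3→Y3 (+1); matched 2.
Augmenting path X5→Y2 (+1); matched 3.
Augmenting path X2→Y1→X1→Y4 (+1); matched 4.
No augmenting path remains; maximum matching = 4.
König certificate: {X1, X3, X5, Y1} is a vertex cover of size 4 (every listed pair touches it), so no matching can be larger.

4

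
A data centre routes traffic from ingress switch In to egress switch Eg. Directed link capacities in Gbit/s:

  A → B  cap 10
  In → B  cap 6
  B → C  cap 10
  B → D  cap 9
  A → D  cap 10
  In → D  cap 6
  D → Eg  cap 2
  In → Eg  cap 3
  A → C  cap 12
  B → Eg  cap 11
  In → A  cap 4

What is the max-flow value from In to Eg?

15

Augment In→Eg: bottleneck 3, flow now 3.
Augment In→B→Eg: bottleneck 6, flow now 9.
Augment In→D→Eg: bottleneck 2, flow now 11.
Augment In→A→B→Eg: bottleneck 4, flow now 15.
No augmenting path remains; maximum flow = 15.
In the residual graph, reachable from In: {In, D}.
Min-cut edges: In→A (4), In→B (6), In→Eg (3), D→Eg (2); capacity 4 + 6 + 3 + 2 = 15.
This cut is saturated, so no flow can exceed 15.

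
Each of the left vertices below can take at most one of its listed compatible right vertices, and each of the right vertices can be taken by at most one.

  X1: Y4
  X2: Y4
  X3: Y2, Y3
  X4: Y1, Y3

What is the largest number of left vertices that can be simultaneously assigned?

Unit-capacity flow: source→left, listed edges, right→sink; max matching = max flow.
Augmenting path X1→Y4 (+1); matched 1.
Augmenting path X3→Y2 (+1); matched 2.
Augmenting path X4→Y1 (+1); matched 3.
No augmenting path remains; maximum matching = 3.
König certificate: {X3, X4, Y4} is a vertex cover of size 3 (every listed pair touches it), so no matching can be larger.

3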